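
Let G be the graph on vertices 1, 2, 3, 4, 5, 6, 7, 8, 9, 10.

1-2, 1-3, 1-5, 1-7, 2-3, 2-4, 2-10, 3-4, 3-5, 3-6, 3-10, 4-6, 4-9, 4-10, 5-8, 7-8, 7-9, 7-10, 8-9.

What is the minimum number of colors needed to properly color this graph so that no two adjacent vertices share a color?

2, 3, 4, 10 are mutually adjacent (a clique of size 4), so at least 4 colors are needed.
4 colors suffice: 1=b, 2=d, 3=a, 4=b, 5=c, 6=c, 7=a, 8=b, 9=c, 10=c. No two adjacent vertices share a color.

4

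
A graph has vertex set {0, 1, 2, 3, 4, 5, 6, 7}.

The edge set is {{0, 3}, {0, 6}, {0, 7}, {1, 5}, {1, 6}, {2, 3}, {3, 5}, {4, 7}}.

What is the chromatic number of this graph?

3

The cycle 6-0-3-5-1-6 has odd length 5, so it cannot be 2-colored; at least 3 colors are needed.
3 colors suffice: color a → {0, 1, 2, 4}; color b → {3, 6, 7}; color c → {5}. Each edge has distinct colors on its endpoints.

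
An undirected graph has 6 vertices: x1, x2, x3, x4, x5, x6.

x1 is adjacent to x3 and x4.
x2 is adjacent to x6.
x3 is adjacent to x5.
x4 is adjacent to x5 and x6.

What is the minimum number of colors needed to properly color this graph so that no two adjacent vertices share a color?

2

x1 and x3 are adjacent, so at least 2 colors are needed.
2 colors suffice: color 1 → {x2, x3, x4}; color 2 → {x1, x5, x6}. Each edge has distinct colors on its endpoints.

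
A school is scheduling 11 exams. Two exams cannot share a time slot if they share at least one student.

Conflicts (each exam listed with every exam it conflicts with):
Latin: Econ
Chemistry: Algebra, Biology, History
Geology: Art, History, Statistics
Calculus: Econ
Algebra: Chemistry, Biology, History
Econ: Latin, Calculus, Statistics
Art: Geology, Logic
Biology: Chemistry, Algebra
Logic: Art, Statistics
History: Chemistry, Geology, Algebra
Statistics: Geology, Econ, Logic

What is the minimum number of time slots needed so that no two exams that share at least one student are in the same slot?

Chemistry, Algebra, Biology pairwise conflict, so at least 3 time slots are needed.
A valid assignment using 3 time slots: Latin=2, Chemistry=1, Geology=1, Calculus=2, Algebra=2, Econ=1, Art=2, Biology=3, Logic=1, History=3, Statistics=2. No two conflicting exams share a time slot.

3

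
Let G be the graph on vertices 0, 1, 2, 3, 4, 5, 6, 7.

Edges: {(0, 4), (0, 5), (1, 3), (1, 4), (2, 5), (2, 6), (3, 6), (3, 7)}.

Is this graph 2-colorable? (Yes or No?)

No

The cycle 2-6-3-1-4-0-5-2 has odd length 7, so it cannot be 2-colored; at least 3 colors are needed.
So 2 colors are not enough.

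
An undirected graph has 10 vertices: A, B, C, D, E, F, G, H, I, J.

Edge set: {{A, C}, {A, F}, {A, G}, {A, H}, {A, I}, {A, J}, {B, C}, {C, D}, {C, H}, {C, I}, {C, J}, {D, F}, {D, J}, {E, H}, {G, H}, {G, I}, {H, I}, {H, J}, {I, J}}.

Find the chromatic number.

5

A, C, H, I, J form a clique, so at least 5 colors are needed.
5 colors suffice: color 1 → {C, E, F, G}; color 2 → {B, D, H}; color 3 → {A}; color 4 → {I}; color 5 → {J}. Every edge joins two different colors.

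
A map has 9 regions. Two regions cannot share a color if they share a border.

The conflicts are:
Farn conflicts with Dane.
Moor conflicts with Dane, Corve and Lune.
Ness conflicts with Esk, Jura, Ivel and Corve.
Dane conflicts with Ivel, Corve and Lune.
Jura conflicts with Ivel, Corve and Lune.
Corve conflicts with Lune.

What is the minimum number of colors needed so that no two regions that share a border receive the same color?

4

Moor, Dane, Corve, Lune pairwise conflict, so at least 4 colors are needed.
4 colors suffice: color 1 → {Ness, Dane}; color 2 → {Farn, Esk, Ivel, Corve}; color 3 → {Moor, Jura}; color 4 → {Lune}. No two conflicting regions share a color.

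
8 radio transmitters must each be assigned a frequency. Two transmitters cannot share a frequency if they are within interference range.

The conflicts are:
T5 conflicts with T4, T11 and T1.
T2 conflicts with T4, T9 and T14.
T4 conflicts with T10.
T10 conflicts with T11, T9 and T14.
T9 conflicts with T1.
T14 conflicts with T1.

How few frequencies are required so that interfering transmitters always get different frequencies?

The cycle T5-T11-T10-T9-T1-T5 has odd length 5, so it cannot be 2-colored; at least 3 frequencies are needed.
3 frequencies suffice: T5=3, T2=1, T4=2, T10=1, T11=2, T9=2, T14=2, T1=1. No two conflicting transmitters share a frequency.

3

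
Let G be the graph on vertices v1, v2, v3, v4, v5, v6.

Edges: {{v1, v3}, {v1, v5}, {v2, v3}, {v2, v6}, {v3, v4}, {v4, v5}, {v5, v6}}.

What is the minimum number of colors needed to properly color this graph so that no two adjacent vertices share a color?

The cycle v6-v5-v1-v3-v2-v6 has odd length 5, so it cannot be 2-colored; at least 3 colors are needed.
3 colors suffice: color 1 → {v3, v5}; color 2 → {v1, v4, v6}; color 3 → {v2}. Every edge joins two different colors.

3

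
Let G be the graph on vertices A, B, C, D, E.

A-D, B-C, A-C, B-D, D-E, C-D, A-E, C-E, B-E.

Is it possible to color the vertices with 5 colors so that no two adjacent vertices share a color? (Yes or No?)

The chromatic number is 4. B, C, D, E are mutually adjacent (a clique of size 4), so at least 4 colors are needed.
4 colors suffice: color red → {D}; color blue → {C}; color green → {E}; color yellow → {A, B}.
Since 5 ≥ 4, a proper 5-coloring certainly exists.

Yes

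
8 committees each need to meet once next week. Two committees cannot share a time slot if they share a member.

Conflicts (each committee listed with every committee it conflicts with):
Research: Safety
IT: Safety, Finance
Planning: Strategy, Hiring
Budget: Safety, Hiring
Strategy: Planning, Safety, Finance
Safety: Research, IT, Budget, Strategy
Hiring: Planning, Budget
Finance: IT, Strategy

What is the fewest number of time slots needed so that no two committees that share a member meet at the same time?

3

The cycle Budget-Safety-Strategy-Planning-Hiring-Budget has odd length 5, so it cannot be 2-colored; at least 3 time slots are needed.
3 time slots suffice: Research=2, IT=2, Planning=1, Budget=2, Strategy=2, Safety=1, Hiring=3, Finance=1. Each listed conflict is separated.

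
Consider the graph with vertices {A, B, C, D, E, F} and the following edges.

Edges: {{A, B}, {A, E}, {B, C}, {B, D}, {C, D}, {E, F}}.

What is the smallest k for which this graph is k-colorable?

B, C, D form a triangle, so at least 3 colors are needed.
3 colors suffice: color red → {B, E}; color blue → {A, D, F}; color green → {C}. Every edge joins two different colors.

3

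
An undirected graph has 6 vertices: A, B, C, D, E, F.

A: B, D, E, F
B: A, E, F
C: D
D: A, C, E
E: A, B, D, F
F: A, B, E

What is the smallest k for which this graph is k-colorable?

4

A, B, E, F form a clique, so at least 4 colors are needed.
4 colors suffice: color 1 → {C, E}; color 2 → {A}; color 3 → {D, F}; color 4 → {B}. Each edge has distinct colors on its endpoints.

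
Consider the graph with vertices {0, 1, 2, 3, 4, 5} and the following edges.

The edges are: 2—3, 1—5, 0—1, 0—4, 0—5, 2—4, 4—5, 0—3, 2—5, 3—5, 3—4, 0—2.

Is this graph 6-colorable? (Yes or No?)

The chromatic number is 5. 0, 2, 3, 4, 5 form a clique, so at least 5 colors are needed.
5 colors suffice: color red → {0}; color blue → {5}; color green → {1, 4}; color yellow → {3}; color purple → {2}.
Since 6 ≥ 5, a proper 6-coloring certainly exists.

Yes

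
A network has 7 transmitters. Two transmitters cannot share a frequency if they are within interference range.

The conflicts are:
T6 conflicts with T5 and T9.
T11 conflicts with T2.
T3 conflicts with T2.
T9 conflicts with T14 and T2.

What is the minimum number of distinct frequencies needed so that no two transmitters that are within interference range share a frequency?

2

T9 and T2 conflict, so at least 2 frequencies are needed.
Using 2 frequencies: T6=1, T11=2, T3=2, T5=2, T9=2, T14=1, T2=1. No two conflicting transmitters share a frequency.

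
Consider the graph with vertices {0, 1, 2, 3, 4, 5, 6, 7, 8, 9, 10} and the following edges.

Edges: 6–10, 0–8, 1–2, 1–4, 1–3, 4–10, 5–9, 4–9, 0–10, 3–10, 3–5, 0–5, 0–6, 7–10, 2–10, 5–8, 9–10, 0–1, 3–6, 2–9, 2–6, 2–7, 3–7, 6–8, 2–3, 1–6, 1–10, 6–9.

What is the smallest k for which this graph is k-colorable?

5

1, 2, 3, 6, 10 are mutually adjacent (a clique of size 5), so at least 5 colors are needed.
5 colors suffice: color red → {5, 10}; color blue → {4, 6, 7}; color green → {0, 3, 9}; color yellow → {2, 8}; color purple → {1}. Every edge joins two different colors.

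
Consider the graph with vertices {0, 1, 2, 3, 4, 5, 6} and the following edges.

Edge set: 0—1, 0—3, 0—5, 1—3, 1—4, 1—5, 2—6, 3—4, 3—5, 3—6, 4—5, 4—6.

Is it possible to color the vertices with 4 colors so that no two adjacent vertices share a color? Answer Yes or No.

The chromatic number is 4. 1, 3, 4, 5 are pairwise adjacent (a clique of size 4), so at least 4 colors are needed.
One proper 4-coloring: 0=b, 1=d, 2=a, 3=a, 4=b, 5=c, 6=c.
That is already a proper 4-coloring.

Yes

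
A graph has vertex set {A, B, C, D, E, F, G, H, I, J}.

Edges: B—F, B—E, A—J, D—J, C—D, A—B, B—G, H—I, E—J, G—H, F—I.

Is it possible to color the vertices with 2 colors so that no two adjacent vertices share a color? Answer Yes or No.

The cycle H-I-F-B-G-H has odd length 5, so it cannot be 2-colored; at least 3 colors are needed.
So 2 colors are not enough.

No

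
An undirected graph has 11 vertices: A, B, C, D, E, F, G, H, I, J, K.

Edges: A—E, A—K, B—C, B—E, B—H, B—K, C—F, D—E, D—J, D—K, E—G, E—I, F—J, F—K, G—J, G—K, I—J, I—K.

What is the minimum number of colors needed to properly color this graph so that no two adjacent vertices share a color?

2

C and F are adjacent, so at least 2 colors are needed.
2 colors suffice: color 1 → {C, E, H, J, K}; color 2 → {A, B, D, F, G, I}. Every edge joins two different colors.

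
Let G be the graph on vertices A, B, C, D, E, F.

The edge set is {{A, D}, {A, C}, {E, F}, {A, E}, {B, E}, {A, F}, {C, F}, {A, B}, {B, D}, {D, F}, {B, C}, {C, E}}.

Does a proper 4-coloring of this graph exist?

The chromatic number is 4. A, B, C, E are pairwise adjacent (a clique of size 4), so at least 4 colors are needed.
One proper 4-coloring: A=red, B=green, C=blue, D=blue, E=yellow, F=green.
That is already a proper 4-coloring.

Yes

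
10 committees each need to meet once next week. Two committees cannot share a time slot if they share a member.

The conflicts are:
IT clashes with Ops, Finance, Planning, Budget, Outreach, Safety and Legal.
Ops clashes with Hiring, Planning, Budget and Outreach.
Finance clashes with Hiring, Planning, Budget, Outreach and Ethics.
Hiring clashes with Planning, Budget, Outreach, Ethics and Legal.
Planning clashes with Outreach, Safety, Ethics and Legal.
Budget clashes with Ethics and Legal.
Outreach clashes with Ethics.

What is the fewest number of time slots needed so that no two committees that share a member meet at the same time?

5

Finance, Hiring, Planning, Outreach, Ethics pairwise conflict, so at least 5 time slots are needed.
5 time slots suffice: time slot 1 → {Planning, Budget}; time slot 2 → {IT, Hiring}; time slot 3 → {Ops, Finance, Safety, Legal}; time slot 4 → {Outreach}; time slot 5 → {Ethics}. Every pair that conflicts lands in different time slots.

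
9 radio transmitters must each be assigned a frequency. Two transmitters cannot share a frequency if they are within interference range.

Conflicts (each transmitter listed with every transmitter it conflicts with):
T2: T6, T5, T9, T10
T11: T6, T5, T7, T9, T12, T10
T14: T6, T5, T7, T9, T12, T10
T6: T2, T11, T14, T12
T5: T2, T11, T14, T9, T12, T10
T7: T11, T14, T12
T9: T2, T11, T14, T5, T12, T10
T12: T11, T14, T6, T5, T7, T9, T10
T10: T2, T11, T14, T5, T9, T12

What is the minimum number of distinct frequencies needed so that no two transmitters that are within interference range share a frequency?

5

T11, T5, T9, T12, T10 pairwise conflict, so at least 5 frequencies are needed.
5 frequencies suffice: T2=1, T11=3, T14=3, T6=2, T5=5, T7=2, T9=4, T12=1, T10=2. No two conflicting transmitters share a frequency.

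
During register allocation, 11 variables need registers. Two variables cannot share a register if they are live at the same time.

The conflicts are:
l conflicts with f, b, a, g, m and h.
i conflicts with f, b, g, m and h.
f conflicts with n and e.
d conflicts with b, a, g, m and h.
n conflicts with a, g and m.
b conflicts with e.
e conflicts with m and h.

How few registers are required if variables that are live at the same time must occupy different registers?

2

n and g conflict, so at least 2 registers are needed.
2 registers suffice: l=1, i=1, f=2, d=1, n=1, b=2, e=1, a=2, g=2, m=2, h=2. Each listed conflict is separated.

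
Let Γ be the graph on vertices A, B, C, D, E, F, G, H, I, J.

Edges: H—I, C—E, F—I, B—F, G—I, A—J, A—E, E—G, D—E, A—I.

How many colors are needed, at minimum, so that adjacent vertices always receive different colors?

2

F and I are adjacent, so at least 2 colors are needed.
2 colors suffice: color 1 → {B, E, I, J}; color 2 → {A, C, D, F, G, H}. No two adjacent vertices share a color.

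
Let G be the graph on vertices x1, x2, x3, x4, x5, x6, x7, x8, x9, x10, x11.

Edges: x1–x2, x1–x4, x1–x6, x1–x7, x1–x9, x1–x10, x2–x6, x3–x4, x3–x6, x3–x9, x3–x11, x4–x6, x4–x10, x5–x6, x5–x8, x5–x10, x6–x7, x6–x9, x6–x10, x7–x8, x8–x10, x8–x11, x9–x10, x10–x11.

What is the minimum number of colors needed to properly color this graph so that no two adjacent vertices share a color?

4

x1, x4, x6, x10 are mutually adjacent (a clique of size 4), so at least 4 colors are needed.
4 colors suffice: x1=3, x2=2, x3=2, x4=4, x5=3, x6=1, x7=2, x8=1, x9=4, x10=2, x11=3. Each edge has distinct colors on its endpoints.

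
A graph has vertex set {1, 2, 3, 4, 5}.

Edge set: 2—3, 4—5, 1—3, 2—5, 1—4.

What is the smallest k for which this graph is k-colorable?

The cycle 1-3-2-5-4-1 has odd length 5, so it cannot be 2-colored; at least 3 colors are needed.
3 colors suffice: color a → {1, 2}; color b → {3, 4}; color c → {5}. Every edge joins two different colors.

3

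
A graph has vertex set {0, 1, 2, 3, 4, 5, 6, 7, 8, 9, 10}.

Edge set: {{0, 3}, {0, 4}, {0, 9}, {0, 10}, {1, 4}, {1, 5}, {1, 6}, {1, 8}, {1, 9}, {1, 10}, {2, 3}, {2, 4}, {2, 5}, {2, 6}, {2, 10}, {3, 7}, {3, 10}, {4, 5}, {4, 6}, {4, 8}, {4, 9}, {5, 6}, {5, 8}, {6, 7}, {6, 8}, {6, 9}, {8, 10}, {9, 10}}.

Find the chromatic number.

5

1, 4, 5, 6, 8 are mutually adjacent (a clique of size 5), so at least 5 colors are needed.
A valid assignment using 5 colors: 0=blue, 1=green, 2=green, 3=yellow, 4=red, 5=purple, 6=blue, 7=red, 8=yellow, 9=yellow, 10=red. No two adjacent vertices share a color.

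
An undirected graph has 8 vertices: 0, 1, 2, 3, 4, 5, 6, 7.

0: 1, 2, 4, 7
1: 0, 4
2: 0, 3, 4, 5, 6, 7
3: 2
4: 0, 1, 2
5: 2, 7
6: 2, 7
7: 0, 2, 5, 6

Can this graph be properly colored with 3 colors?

The chromatic number is 3. 2, 6, 7 form a triangle, so at least 3 colors are needed.
3 colors suffice: color red → {1, 2}; color blue → {3, 4, 7}; color green → {0, 5, 6}.
That is already a proper 3-coloring.

Yes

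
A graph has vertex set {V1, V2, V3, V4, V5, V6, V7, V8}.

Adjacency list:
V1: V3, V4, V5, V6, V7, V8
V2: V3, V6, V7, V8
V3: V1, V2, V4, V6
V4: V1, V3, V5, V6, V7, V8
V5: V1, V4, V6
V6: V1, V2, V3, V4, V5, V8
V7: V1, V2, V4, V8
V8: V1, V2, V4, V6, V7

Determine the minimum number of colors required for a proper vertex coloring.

V1, V4, V6, V8 form a clique, so at least 4 colors are needed.
4 colors suffice: V1=2, V2=2, V3=4, V4=3, V5=4, V6=1, V7=1, V8=4. Every edge joins two different colors.

4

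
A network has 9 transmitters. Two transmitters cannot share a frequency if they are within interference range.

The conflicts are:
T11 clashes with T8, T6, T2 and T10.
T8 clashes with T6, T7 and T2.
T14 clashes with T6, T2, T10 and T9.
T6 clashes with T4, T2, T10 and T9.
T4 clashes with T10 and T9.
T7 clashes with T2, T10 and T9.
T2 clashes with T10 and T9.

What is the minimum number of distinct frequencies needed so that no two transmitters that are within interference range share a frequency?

4

T14, T6, T2, T10 all conflict with each other, so at least 4 frequencies are needed.
Using 4 frequencies: T11=4, T8=3, T14=4, T6=1, T4=2, T7=1, T2=2, T10=3, T9=3. No two conflicting transmitters share a frequency.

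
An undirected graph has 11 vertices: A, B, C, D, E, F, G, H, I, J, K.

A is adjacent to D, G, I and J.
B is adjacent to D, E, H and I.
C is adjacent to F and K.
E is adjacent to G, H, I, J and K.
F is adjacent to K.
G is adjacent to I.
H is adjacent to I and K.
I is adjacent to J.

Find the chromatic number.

4

B, E, H, I form a clique, so at least 4 colors are needed.
One proper 4-coloring: A=2, B=3, C=3, D=1, E=2, F=2, G=3, H=4, I=1, J=3, K=1. Every edge joins two different colors.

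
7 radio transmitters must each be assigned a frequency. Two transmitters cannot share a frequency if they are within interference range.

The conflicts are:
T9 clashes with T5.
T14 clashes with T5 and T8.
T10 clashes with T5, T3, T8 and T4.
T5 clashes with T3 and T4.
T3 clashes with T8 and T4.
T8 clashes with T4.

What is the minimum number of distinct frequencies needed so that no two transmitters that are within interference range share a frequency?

T10, T5, T3, T4 are mutually in conflict, so at least 4 frequencies are needed.
Using 4 frequencies: T9=2, T14=2, T10=4, T5=1, T3=2, T8=1, T4=3. Every pair that conflicts lands in different frequencies.

4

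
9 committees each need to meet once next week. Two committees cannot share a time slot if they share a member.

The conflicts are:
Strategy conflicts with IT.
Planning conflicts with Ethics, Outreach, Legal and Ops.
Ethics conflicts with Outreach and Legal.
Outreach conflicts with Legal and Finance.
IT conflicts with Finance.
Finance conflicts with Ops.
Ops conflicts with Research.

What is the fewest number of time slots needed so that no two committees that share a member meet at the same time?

Planning, Ethics, Outreach, Legal pairwise conflict, so at least 4 time slots are needed.
A valid assignment using 4 time slots: Strategy=2, Planning=2, Ethics=4, Outreach=1, Legal=3, IT=1, Finance=2, Ops=1, Research=2. Every pair that conflicts lands in different time slots.

4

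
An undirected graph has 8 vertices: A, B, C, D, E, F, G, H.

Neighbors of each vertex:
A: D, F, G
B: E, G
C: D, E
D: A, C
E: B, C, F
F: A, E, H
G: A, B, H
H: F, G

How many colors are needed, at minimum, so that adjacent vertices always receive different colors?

3

The cycle F-E-C-D-A-F has odd length 5, so it cannot be 2-colored; at least 3 colors are needed.
3 colors suffice: color 1 → {A, E, H}; color 2 → {C, F, G}; color 3 → {B, D}. Every edge joins two different colors.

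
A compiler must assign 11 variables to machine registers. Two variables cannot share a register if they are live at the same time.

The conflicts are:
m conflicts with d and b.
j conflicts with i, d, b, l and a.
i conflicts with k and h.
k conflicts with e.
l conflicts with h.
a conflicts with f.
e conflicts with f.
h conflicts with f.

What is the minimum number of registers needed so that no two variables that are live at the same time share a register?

The cycle h-l-j-a-f-h has odd length 5, so it cannot be 2-colored; at least 3 registers are needed.
3 registers suffice: register 1 → {m, j, k, f}; register 2 → {i, d, b, l, a, e}; register 3 → {h}. Each listed conflict is separated.

3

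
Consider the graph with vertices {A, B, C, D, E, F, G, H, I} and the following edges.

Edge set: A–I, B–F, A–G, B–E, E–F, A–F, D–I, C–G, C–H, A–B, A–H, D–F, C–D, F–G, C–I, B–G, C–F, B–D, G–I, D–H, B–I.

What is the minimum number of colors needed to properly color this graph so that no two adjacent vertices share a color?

A, B, G, I form a clique, so at least 4 colors are needed.
4 colors suffice: color red → {F, H, I}; color blue → {B, C}; color green → {A, D, E}; color yellow → {G}. Every edge joins two different colors.

4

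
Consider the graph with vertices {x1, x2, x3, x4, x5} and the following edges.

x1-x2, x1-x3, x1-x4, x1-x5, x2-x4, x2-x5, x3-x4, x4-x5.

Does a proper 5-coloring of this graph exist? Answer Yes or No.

Yes

The chromatic number is 4. x1, x2, x4, x5 form a clique, so at least 4 colors are needed.
4 colors suffice: color R → {x1}; color B → {x4}; color G → {x3, x5}; color Y → {x2}.
Since 5 ≥ 4, a proper 5-coloring certainly exists.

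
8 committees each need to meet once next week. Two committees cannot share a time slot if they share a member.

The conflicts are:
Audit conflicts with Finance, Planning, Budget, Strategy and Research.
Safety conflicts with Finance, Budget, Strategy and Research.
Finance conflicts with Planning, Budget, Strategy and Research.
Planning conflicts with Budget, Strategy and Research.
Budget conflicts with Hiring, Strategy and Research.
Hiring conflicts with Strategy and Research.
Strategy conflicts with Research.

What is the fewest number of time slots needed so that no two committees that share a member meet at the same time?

6

Audit, Finance, Planning, Budget, Strategy, Research are mutually in conflict, so at least 6 time slots are needed.
6 time slots suffice: Audit=6, Safety=5, Finance=4, Planning=5, Budget=3, Hiring=4, Strategy=2, Research=1. No two conflicting committees share a time slot.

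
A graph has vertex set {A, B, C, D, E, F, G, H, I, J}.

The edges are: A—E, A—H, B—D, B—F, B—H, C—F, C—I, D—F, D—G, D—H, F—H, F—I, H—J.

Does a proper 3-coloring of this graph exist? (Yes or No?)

B, D, F, H are mutually adjacent (a clique of size 4), so at least 4 colors are needed.
So 3 colors are not enough.

No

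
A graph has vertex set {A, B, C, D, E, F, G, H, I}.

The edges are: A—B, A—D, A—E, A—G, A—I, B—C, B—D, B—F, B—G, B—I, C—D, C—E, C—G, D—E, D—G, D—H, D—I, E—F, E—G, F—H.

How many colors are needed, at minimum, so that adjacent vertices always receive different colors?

4

C, D, E, G are pairwise adjacent (a clique of size 4), so at least 4 colors are needed.
4 colors suffice: color 1 → {D, F}; color 2 → {B, E, H}; color 3 → {G, I}; color 4 → {A, C}. No two adjacent vertices share a color.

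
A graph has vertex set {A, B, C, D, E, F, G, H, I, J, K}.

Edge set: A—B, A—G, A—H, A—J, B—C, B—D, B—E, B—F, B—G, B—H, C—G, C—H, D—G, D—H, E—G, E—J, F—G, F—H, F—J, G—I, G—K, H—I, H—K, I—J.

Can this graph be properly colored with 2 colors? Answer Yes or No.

B, D, G form a triangle, so at least 3 colors are needed.
So 2 colors are not enough.

No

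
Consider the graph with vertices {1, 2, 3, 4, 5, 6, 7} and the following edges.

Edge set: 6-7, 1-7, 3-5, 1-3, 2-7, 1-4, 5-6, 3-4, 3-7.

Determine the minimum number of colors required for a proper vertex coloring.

1, 3, 7 form a triangle, so at least 3 colors are needed.
3 colors suffice: color a → {4, 5, 7}; color b → {2, 3, 6}; color c → {1}. No two adjacent vertices share a color.

3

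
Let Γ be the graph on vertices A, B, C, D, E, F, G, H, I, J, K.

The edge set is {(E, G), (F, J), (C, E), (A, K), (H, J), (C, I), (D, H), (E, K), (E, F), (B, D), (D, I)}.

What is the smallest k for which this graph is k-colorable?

3

The cycle I-C-E-F-J-H-D-I has odd length 7, so it cannot be 2-colored; at least 3 colors are needed.
One proper 3-coloring: A=1, B=2, C=3, D=1, E=1, F=2, G=2, H=2, I=2, J=1, K=2. Each edge has distinct colors on its endpoints.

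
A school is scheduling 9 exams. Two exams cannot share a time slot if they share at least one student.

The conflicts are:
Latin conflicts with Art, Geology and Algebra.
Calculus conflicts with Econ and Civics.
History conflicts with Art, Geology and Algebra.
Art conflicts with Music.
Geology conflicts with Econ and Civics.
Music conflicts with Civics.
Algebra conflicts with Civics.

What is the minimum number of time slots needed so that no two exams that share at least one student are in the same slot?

The cycle Art-Latin-Geology-Civics-Music-Art has odd length 5, so it cannot be 2-colored; at least 3 time slots are needed.
A valid assignment using 3 time slots: Latin=2, Calculus=1, History=2, Art=1, Geology=1, Music=3, Econ=2, Algebra=1, Civics=2. No two conflicting exams share a time slot.

3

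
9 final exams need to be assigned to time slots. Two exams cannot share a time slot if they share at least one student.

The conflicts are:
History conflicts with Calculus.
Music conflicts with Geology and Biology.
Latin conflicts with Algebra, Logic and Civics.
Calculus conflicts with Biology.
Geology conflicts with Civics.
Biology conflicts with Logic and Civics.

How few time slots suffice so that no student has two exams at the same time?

2

Biology and Civics conflict, so at least 2 time slots are needed.
A valid assignment using 2 time slots: History=1, Music=2, Latin=1, Calculus=2, Geology=1, Algebra=2, Biology=1, Logic=2, Civics=2. No two conflicting exams share a time slot.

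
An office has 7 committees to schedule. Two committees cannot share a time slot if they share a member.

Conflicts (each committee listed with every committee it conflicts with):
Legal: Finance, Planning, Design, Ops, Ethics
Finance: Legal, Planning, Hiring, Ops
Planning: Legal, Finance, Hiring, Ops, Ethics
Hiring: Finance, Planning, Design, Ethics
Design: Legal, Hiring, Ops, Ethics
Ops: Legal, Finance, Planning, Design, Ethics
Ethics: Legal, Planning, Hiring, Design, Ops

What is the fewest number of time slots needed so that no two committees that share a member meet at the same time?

4

Legal, Planning, Ops, Ethics all conflict with each other, so at least 4 time slots are needed.
4 time slots suffice: Legal=2, Finance=1, Planning=3, Hiring=2, Design=3, Ops=4, Ethics=1. Every pair that conflicts lands in different time slots.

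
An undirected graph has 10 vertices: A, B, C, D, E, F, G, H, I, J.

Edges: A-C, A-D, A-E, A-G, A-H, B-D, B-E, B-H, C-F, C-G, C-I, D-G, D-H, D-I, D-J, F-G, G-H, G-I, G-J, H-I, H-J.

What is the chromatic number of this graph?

D, G, H, I are pairwise adjacent (a clique of size 4), so at least 4 colors are needed.
A valid assignment using 4 colors: A=4, B=1, C=2, D=3, E=2, F=3, G=1, H=2, I=4, J=4. Every edge joins two different colors.

4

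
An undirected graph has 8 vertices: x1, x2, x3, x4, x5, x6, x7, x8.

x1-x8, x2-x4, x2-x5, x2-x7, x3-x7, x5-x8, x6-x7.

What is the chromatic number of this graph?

x5 and x8 are adjacent, so at least 2 colors are needed.
2 colors suffice: color 1 → {x1, x4, x5, x7}; color 2 → {x2, x3, x6, x8}. No two adjacent vertices share a color.

2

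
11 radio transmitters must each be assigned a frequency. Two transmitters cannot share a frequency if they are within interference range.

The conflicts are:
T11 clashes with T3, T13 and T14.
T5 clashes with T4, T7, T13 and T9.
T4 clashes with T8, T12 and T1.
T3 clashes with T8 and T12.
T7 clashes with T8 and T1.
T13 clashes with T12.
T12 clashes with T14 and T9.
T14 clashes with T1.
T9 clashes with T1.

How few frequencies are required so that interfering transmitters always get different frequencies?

T11 and T13 conflict, so at least 2 frequencies are needed.
2 frequencies suffice: T11=1, T5=1, T4=2, T3=2, T7=2, T13=2, T8=1, T12=1, T14=2, T9=2, T1=1. Each listed conflict is separated.

2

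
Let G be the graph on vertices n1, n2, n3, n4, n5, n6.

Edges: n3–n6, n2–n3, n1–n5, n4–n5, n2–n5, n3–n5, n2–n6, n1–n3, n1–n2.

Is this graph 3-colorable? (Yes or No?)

n1, n2, n3, n5 are pairwise adjacent (a clique of size 4), so at least 4 colors are needed.
So 3 colors are not enough.

No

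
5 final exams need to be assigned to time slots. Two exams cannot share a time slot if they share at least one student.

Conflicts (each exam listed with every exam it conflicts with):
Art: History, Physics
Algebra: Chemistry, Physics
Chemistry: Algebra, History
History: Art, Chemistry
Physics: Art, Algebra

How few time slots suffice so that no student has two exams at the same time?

The cycle History-Art-Physics-Algebra-Chemistry-History has odd length 5, so it cannot be 2-colored; at least 3 time slots are needed.
Using 3 time slots: Art=2, Algebra=3, Chemistry=2, History=1, Physics=1. Every pair that conflicts lands in different time slots.

3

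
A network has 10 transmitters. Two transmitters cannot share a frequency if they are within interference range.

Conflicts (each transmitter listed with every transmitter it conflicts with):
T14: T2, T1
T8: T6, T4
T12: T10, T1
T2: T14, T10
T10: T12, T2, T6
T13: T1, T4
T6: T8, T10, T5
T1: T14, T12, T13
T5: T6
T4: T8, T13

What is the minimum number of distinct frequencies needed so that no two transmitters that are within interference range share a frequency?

3

The cycle T10-T2-T14-T1-T12-T10 has odd length 5, so it cannot be 2-colored; at least 3 frequencies are needed.
Using 3 frequencies: T14=2, T8=2, T12=3, T2=1, T10=2, T13=2, T6=1, T1=1, T5=2, T4=1. Each listed conflict is separated.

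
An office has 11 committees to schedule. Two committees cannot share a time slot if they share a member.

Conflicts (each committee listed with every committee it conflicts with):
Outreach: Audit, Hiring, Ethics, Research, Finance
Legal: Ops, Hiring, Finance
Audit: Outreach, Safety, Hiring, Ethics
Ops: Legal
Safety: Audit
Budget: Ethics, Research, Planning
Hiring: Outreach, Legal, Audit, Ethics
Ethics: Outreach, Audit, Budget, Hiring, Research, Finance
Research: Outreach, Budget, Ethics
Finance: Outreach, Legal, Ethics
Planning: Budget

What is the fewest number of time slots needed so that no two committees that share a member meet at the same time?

Outreach, Audit, Hiring, Ethics pairwise conflict, so at least 4 time slots are needed.
4 time slots suffice: time slot 1 → {Legal, Safety, Ethics, Planning}; time slot 2 → {Outreach, Ops, Budget}; time slot 3 → {Hiring, Research, Finance}; time slot 4 → {Audit}. No two conflicting committees share a time slot.

4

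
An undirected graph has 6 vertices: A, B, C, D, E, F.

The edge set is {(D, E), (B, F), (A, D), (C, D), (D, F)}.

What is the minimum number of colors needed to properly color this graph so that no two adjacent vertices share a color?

B and F are adjacent, so at least 2 colors are needed.
2 colors suffice: color 1 → {B, D}; color 2 → {A, C, E, F}. Every edge joins two different colors.

2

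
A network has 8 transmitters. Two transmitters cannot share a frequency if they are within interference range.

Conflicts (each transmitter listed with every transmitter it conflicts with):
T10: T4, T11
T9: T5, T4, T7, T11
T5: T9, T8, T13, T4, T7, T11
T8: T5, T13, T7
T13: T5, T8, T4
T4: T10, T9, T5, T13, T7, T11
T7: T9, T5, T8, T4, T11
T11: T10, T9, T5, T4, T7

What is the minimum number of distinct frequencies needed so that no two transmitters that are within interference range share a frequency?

T9, T5, T4, T7, T11 pairwise conflict, so at least 5 frequencies are needed.
5 frequencies suffice: T10=1, T9=5, T5=1, T8=2, T13=3, T4=2, T7=3, T11=4. Each listed conflict is separated.

5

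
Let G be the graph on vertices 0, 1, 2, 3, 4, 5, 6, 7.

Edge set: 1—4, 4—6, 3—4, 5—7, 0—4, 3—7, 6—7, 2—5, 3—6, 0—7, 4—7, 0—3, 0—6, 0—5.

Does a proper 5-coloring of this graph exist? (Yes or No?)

The chromatic number is 5. 0, 3, 4, 6, 7 are pairwise adjacent (a clique of size 5), so at least 5 colors are needed.
A valid assignment using 5 colors: 0=b, 1=a, 2=a, 3=d, 4=c, 5=c, 6=e, 7=a.
That is already a proper 5-coloring.

Yes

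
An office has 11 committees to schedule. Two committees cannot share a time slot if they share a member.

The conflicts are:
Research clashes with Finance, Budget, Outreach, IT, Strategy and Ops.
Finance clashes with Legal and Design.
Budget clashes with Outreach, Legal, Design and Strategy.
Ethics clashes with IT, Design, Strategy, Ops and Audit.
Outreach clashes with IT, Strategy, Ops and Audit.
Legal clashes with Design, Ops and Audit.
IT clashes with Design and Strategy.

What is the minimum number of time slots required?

4

Research, Budget, Outreach, Strategy all conflict with each other, so at least 4 time slots are needed.
Using 4 time slots: Research=1, Finance=3, Budget=3, Ethics=2, Outreach=2, Legal=2, IT=3, Design=1, Strategy=4, Ops=3, Audit=1. Every pair that conflicts lands in different time slots.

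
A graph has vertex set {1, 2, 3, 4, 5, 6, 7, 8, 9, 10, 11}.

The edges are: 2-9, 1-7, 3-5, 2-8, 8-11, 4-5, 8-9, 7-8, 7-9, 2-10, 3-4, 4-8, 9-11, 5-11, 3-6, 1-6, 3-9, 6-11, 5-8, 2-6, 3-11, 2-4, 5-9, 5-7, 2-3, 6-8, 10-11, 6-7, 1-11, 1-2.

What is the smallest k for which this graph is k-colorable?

4

5, 7, 8, 9 are mutually adjacent (a clique of size 4), so at least 4 colors are needed.
4 colors suffice: 1=red, 2=blue, 3=red, 4=yellow, 5=green, 6=green, 7=blue, 8=red, 9=yellow, 10=red, 11=blue. Every edge joins two different colors.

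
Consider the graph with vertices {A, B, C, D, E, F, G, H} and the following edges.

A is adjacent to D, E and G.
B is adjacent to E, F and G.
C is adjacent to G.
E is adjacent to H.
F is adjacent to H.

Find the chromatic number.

C and G are adjacent, so at least 2 colors are needed.
2 colors suffice: color 1 → {D, E, F, G}; color 2 → {A, B, C, H}. Each edge has distinct colors on its endpoints.

2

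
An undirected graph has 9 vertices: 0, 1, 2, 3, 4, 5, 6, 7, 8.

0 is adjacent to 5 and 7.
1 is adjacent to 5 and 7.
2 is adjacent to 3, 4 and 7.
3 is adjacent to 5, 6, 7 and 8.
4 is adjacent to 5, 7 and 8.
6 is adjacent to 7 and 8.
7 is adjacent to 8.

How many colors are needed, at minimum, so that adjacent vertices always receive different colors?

4

3, 6, 7, 8 form a clique, so at least 4 colors are needed.
4 colors suffice: color red → {5, 7}; color blue → {0, 1, 3, 4}; color green → {2, 8}; color yellow → {6}. No two adjacent vertices share a color.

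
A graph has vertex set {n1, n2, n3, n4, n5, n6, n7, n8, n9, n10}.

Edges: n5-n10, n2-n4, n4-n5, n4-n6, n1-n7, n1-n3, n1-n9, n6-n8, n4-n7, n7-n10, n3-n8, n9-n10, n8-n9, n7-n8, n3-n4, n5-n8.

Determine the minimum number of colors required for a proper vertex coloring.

2

n4 and n6 are adjacent, so at least 2 colors are needed.
A valid assignment using 2 colors: n1=1, n2=2, n3=2, n4=1, n5=2, n6=2, n7=2, n8=1, n9=2, n10=1. Each edge has distinct colors on its endpoints.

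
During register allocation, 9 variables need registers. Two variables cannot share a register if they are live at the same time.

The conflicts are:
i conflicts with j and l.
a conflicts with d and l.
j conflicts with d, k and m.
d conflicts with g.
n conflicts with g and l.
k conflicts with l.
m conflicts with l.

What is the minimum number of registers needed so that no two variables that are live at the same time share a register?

The cycle d-g-n-l-a-d has odd length 5, so it cannot be 2-colored; at least 3 registers are needed.
A valid assignment using 3 registers: i=2, a=3, j=1, d=2, n=2, k=2, g=1, m=2, l=1. Each listed conflict is separated.

3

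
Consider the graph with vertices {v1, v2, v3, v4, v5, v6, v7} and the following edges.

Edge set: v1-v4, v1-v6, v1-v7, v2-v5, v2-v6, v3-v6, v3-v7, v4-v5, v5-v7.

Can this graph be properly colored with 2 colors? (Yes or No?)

No

The cycle v5-v7-v3-v6-v2-v5 has odd length 5, so it cannot be 2-colored; at least 3 colors are needed.
So 2 colors are not enough.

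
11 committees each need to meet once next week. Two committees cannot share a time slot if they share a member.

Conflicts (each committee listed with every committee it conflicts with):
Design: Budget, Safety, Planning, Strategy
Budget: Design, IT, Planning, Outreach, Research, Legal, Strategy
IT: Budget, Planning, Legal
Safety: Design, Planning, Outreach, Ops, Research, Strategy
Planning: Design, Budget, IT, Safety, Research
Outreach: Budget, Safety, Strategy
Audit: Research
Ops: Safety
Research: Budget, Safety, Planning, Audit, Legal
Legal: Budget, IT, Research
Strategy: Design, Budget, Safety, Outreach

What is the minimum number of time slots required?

Safety, Planning, Research are mutually in conflict, so at least 3 time slots are needed.
3 time slots suffice: time slot 1 → {Budget, Safety, Audit}; time slot 2 → {Design, IT, Outreach, Ops, Research}; time slot 3 → {Planning, Legal, Strategy}. No two conflicting committees share a time slot.

3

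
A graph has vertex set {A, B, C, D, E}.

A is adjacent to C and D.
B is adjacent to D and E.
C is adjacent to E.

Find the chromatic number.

The cycle E-B-D-A-C-E has odd length 5, so it cannot be 2-colored; at least 3 colors are needed.
3 colors suffice: color red → {C, D}; color blue → {A, B}; color green → {E}. No two adjacent vertices share a color.

3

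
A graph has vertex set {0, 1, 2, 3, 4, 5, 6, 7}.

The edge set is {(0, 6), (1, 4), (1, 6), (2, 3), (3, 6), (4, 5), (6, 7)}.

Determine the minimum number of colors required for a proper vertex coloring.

2

1 and 4 are adjacent, so at least 2 colors are needed.
A valid assignment using 2 colors: 0=blue, 1=blue, 2=red, 3=blue, 4=red, 5=blue, 6=red, 7=blue. Every edge joins two different colors.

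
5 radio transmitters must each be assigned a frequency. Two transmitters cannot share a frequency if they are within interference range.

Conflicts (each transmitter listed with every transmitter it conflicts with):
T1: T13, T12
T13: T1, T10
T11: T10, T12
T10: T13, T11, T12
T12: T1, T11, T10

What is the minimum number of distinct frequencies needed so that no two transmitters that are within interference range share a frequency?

3

T11, T10, T12 are mutually in conflict, so at least 3 frequencies are needed.
A valid assignment using 3 frequencies: T1=1, T13=2, T11=3, T10=1, T12=2. Every pair that conflicts lands in different frequencies.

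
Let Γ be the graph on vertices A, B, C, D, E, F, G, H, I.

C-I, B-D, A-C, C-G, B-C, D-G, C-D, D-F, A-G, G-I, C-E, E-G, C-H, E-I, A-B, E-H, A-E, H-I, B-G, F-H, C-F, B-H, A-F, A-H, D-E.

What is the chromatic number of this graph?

4

B, C, D, G are pairwise adjacent (a clique of size 4), so at least 4 colors are needed.
4 colors suffice: color 1 → {C}; color 2 → {B, E, F}; color 3 → {G, H}; color 4 → {A, D, I}. Each edge has distinct colors on its endpoints.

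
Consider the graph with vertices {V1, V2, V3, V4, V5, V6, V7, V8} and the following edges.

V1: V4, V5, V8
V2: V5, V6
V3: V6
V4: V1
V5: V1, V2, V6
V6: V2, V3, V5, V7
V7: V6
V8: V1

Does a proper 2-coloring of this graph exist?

No

V2, V5, V6 are pairwise adjacent, so at least 3 colors are needed.
So 2 colors are not enough.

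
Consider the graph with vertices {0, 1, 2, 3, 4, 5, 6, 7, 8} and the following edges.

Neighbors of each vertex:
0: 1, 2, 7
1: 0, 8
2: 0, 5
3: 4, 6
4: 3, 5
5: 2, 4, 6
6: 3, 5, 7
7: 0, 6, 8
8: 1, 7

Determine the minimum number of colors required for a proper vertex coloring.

The cycle 7-6-5-2-0-7 has odd length 5, so it cannot be 2-colored; at least 3 colors are needed.
A valid assignment using 3 colors: 0=a, 1=b, 2=b, 3=a, 4=b, 5=a, 6=c, 7=b, 8=a. Each edge has distinct colors on its endpoints.

3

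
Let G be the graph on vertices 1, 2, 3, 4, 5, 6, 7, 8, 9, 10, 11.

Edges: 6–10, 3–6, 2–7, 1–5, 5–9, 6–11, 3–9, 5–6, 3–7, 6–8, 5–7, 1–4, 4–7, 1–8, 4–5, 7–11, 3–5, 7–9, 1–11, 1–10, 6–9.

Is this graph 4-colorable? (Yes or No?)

Yes

The chromatic number is 4. 3, 5, 7, 9 are pairwise adjacent (a clique of size 4), so at least 4 colors are needed.
4 colors suffice: 1=a, 2=b, 3=d, 4=c, 5=b, 6=a, 7=a, 8=b, 9=c, 10=b, 11=b.
That is already a proper 4-coloring.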